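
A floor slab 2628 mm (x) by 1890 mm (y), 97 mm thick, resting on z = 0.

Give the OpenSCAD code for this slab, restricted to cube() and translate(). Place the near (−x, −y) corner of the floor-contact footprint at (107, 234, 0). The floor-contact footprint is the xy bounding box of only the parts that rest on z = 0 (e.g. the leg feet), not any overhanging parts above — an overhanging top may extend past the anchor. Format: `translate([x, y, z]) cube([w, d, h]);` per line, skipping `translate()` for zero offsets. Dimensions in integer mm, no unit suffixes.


translate([107, 234, 0]) cube([2628, 1890, 97]);


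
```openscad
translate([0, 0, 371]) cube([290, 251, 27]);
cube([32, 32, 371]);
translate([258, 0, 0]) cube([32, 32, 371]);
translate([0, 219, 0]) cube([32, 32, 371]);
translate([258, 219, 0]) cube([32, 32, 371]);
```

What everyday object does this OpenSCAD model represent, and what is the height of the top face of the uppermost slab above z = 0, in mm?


A stool. The seat height is 398 mm.

A 290×251×27 slab at z = 371 on four corner posts — a stool. The seat top is 371 + 27 = 398 mm.


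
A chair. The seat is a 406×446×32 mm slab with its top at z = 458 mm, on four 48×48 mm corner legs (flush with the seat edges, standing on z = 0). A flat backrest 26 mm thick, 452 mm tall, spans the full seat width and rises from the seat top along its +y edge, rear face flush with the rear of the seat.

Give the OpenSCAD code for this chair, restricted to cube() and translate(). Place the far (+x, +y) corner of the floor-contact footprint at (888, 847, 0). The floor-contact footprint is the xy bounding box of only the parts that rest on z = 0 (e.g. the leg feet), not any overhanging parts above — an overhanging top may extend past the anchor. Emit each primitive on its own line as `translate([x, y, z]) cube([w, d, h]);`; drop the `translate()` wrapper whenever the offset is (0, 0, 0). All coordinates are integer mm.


// leg_h = 458 - 32 = 426
translate([482, 401, 426]) cube([406, 446, 32]);
translate([482, 401, 0]) cube([48, 48, 426]);
translate([840, 401, 0]) cube([48, 48, 426]);
translate([482, 799, 0]) cube([48, 48, 426]);
translate([840, 799, 0]) cube([48, 48, 426]);
translate([482, 821, 458]) cube([406, 26, 452]);


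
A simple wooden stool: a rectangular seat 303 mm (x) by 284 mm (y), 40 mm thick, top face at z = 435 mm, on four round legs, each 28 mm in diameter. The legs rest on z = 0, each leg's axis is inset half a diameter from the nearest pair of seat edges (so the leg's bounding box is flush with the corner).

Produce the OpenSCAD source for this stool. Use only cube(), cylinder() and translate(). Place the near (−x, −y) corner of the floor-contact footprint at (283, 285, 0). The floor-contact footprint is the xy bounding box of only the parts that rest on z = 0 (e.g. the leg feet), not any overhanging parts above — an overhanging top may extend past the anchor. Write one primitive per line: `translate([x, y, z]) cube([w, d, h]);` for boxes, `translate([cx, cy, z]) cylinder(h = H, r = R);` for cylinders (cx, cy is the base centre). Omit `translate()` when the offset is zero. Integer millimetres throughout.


translate([283, 285, 395]) cube([303, 284, 40]);
translate([297, 299, 0]) cylinder(h = 395, r = 14);
translate([572, 299, 0]) cylinder(h = 395, r = 14);
translate([297, 555, 0]) cylinder(h = 395, r = 14);
translate([572, 555, 0]) cylinder(h = 395, r = 14);


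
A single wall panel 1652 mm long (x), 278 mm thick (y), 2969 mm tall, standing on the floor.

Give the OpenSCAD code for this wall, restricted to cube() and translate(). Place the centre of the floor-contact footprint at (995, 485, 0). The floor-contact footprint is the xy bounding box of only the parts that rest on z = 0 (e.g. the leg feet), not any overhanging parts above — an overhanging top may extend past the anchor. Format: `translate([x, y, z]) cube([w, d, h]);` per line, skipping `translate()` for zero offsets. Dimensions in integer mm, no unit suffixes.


translate([169, 346, 0]) cube([1652, 278, 2969]);


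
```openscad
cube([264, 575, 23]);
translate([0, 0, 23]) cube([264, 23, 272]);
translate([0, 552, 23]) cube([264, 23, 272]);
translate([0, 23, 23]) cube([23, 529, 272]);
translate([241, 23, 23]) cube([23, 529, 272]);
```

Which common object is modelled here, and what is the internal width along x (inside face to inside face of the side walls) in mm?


An open box. The internal width is 218 mm.

A 264×575 base slab with four walls standing on it — an open box. The base is 264 mm wide and the walls are 23 mm thick, so the internal width is 264 − 2 × 23 = 218 mm.


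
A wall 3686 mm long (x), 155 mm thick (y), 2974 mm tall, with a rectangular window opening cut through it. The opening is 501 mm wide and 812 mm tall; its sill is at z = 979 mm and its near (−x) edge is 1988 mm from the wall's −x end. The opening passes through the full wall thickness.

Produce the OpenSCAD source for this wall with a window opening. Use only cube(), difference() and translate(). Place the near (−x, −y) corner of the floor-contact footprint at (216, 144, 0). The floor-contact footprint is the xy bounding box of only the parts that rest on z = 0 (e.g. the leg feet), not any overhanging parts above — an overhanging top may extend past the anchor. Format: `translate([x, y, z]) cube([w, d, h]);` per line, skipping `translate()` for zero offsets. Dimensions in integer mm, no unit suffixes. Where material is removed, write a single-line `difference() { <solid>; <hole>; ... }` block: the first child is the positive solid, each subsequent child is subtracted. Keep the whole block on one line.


difference() { translate([216, 144, 0]) cube([3686, 155, 2974]); translate([2204, 144, 979]) cube([501, 155, 812]); }


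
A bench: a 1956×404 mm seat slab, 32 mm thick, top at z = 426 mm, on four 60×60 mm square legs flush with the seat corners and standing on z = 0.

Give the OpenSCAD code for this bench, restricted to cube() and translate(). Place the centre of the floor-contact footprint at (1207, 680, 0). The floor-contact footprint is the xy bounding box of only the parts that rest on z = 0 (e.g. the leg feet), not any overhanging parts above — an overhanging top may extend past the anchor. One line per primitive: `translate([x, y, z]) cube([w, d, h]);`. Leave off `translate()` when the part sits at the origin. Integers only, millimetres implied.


translate([229, 478, 394]) cube([1956, 404, 32]);
translate([229, 478, 0]) cube([60, 60, 394]);
translate([229, 822, 0]) cube([60, 60, 394]);
translate([2125, 478, 0]) cube([60, 60, 394]);
translate([2125, 822, 0]) cube([60, 60, 394]);


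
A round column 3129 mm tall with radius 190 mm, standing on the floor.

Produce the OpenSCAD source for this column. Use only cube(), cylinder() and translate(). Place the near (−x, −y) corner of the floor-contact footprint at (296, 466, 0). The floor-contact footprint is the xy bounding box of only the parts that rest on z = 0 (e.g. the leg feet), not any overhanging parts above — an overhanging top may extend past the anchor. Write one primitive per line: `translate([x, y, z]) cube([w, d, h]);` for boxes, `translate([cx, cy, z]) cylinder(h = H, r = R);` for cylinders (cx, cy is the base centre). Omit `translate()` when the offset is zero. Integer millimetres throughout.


translate([486, 656, 0]) cylinder(h = 3129, r = 190);


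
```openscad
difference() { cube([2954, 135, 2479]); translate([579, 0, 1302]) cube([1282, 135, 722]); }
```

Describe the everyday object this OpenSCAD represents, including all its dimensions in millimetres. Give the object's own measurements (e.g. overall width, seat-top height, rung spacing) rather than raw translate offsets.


A wall 2954 mm long (x), 135 mm thick (y), 2479 mm tall, with a rectangular window opening cut through it. The opening is 1282 mm wide and 722 mm tall; its sill is at z = 1302 mm and its near (−x) edge is 579 mm from the wall's −x end. The opening passes through the full wall thickness.


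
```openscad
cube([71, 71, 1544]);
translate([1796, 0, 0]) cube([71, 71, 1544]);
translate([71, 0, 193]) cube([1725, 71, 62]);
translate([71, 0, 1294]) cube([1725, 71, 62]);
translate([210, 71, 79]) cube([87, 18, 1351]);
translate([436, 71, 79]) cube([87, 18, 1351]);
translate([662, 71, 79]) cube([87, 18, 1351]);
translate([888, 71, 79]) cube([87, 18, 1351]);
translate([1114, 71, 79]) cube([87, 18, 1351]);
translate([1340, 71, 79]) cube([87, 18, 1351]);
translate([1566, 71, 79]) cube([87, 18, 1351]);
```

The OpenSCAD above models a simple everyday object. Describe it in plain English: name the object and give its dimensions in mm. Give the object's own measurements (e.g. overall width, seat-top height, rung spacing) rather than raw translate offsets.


A fence section. Two 71×71 mm posts, 1544 mm tall, stand on the floor with a clear span of 1725 mm between their inner faces. Two horizontal rails of 71×62 mm section span the gap between the posts with their undersides at z = 193 mm and z = 1294 mm, flush with the posts' −y face. 7 pickets, each 87 mm wide, 18 mm thick and 1351 mm tall, are fixed to the +y face of the rails with their bottoms at z = 79 mm, spaced across the span with a 139 mm gap after the −x post and between neighbouring pickets, with 143 mm left before the +x post.


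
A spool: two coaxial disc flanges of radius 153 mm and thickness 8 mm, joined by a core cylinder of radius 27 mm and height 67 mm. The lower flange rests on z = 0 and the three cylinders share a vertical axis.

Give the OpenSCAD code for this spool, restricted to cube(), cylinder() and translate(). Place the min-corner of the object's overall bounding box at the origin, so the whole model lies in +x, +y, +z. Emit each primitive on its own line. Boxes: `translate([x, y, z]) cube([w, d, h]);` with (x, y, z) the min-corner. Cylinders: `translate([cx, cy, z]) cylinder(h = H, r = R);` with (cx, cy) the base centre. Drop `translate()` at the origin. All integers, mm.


translate([153, 153, 0]) cylinder(h = 8, r = 153);
translate([153, 153, 8]) cylinder(h = 67, r = 27);
translate([153, 153, 75]) cylinder(h = 8, r = 153);


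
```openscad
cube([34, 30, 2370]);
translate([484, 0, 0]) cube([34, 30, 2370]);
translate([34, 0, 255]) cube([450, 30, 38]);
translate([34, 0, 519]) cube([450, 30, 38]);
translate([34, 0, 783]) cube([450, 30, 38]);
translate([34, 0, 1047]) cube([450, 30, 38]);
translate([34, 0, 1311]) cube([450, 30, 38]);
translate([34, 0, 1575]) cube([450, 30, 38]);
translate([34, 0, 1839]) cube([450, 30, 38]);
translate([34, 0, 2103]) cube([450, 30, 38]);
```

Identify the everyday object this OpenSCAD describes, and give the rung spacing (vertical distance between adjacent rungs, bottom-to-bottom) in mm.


A ladder. The rung spacing is 264 mm.

Two tall 34×30 posts with 8 short bars between them — a ladder. Adjacent rungs sit at z = 255 and z = 519, so the spacing is 519 − 255 = 264 mm.


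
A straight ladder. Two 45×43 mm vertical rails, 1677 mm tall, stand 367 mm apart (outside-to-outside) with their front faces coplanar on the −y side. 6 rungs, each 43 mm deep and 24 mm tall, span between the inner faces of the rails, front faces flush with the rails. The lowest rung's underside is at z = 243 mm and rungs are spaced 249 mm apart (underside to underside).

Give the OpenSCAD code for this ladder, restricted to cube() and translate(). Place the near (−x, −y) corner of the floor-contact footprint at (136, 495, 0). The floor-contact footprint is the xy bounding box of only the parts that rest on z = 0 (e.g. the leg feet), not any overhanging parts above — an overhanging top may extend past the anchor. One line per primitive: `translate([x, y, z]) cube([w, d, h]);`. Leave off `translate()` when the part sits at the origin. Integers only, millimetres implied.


translate([136, 495, 0]) cube([45, 43, 1677]);
translate([458, 495, 0]) cube([45, 43, 1677]);
translate([181, 495, 243]) cube([277, 43, 24]);
translate([181, 495, 492]) cube([277, 43, 24]);
translate([181, 495, 741]) cube([277, 43, 24]);
translate([181, 495, 990]) cube([277, 43, 24]);
translate([181, 495, 1239]) cube([277, 43, 24]);
translate([181, 495, 1488]) cube([277, 43, 24]);


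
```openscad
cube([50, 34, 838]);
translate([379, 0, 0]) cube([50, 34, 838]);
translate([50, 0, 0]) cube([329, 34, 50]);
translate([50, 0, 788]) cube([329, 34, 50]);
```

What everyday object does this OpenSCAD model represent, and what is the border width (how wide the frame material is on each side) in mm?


A picture frame. The border width is 50 mm.

Four thin pieces enclosing a rectangular opening — a picture frame. The two full-height stiles are 838 mm tall; the top rail sits at z = 788 and is 50 mm tall, so the border above the opening is 838 − 788 = 50 mm, matching the stile x-width.


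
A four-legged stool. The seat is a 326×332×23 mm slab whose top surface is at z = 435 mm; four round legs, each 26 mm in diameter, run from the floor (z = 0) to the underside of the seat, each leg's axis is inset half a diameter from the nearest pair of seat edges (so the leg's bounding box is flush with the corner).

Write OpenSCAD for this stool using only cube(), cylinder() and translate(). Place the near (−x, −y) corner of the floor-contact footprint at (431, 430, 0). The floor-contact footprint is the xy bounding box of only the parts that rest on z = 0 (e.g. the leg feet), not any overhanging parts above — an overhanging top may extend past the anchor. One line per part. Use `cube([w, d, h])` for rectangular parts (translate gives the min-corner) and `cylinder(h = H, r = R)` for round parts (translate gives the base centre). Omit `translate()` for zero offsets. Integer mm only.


// leg_h = 435 - 23 = 412
translate([431, 430, 412]) cube([326, 332, 23]);
translate([444, 443, 0]) cylinder(h = 412, r = 13);
translate([744, 443, 0]) cylinder(h = 412, r = 13);
translate([444, 749, 0]) cylinder(h = 412, r = 13);
translate([744, 749, 0]) cylinder(h = 412, r = 13);


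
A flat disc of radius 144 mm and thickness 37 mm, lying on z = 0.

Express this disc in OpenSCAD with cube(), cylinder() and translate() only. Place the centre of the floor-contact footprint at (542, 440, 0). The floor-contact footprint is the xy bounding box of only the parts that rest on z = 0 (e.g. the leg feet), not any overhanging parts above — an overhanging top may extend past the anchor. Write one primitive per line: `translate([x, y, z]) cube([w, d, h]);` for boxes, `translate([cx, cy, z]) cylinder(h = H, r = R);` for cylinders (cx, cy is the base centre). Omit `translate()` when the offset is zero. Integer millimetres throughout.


translate([542, 440, 0]) cylinder(h = 37, r = 144);


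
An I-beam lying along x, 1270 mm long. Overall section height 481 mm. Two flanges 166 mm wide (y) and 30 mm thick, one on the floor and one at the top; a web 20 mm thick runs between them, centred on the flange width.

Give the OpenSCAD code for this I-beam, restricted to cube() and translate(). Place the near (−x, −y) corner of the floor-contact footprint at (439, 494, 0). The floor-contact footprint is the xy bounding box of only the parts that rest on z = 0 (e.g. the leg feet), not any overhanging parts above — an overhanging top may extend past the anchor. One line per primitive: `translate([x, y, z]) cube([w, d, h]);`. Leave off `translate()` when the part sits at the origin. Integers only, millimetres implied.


translate([439, 494, 0]) cube([1270, 166, 30]);
translate([439, 567, 30]) cube([1270, 20, 421]);
translate([439, 494, 451]) cube([1270, 166, 30]);


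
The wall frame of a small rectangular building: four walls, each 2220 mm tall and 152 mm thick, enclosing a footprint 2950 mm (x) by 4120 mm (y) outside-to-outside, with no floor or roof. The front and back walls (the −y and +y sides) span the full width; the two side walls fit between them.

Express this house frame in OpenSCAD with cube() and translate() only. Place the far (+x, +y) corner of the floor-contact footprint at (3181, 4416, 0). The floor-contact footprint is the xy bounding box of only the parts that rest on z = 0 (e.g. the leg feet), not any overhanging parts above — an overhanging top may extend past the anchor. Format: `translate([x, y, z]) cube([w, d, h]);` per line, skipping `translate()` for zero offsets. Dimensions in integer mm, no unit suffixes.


translate([231, 296, 0]) cube([2950, 152, 2220]);
translate([231, 4264, 0]) cube([2950, 152, 2220]);
translate([231, 448, 0]) cube([152, 3816, 2220]);
translate([3029, 448, 0]) cube([152, 3816, 2220]);


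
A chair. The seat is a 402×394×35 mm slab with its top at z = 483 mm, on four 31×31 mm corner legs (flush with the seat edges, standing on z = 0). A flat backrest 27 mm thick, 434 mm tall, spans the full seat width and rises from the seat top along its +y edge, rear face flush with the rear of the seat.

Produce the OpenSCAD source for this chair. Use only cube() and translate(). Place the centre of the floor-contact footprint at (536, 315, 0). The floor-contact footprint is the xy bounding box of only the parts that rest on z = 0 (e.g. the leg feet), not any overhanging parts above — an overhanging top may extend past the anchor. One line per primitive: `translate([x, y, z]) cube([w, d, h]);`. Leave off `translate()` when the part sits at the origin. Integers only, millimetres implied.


translate([335, 118, 448]) cube([402, 394, 35]);
translate([335, 118, 0]) cube([31, 31, 448]);
translate([706, 118, 0]) cube([31, 31, 448]);
translate([335, 481, 0]) cube([31, 31, 448]);
translate([706, 481, 0]) cube([31, 31, 448]);
translate([335, 485, 483]) cube([402, 27, 434]);


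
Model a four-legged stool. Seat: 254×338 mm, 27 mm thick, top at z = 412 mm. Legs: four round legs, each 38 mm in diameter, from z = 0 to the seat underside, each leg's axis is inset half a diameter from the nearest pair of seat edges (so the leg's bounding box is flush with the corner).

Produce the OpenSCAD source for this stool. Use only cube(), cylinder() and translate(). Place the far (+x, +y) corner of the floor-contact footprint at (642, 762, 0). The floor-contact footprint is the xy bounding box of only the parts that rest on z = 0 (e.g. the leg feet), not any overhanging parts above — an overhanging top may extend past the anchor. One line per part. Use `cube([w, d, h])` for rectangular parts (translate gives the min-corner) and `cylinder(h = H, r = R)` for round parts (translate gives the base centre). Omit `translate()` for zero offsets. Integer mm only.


translate([388, 424, 385]) cube([254, 338, 27]);
translate([407, 443, 0]) cylinder(h = 385, r = 19);
translate([623, 443, 0]) cylinder(h = 385, r = 19);
translate([407, 743, 0]) cylinder(h = 385, r = 19);
translate([623, 743, 0]) cylinder(h = 385, r = 19);


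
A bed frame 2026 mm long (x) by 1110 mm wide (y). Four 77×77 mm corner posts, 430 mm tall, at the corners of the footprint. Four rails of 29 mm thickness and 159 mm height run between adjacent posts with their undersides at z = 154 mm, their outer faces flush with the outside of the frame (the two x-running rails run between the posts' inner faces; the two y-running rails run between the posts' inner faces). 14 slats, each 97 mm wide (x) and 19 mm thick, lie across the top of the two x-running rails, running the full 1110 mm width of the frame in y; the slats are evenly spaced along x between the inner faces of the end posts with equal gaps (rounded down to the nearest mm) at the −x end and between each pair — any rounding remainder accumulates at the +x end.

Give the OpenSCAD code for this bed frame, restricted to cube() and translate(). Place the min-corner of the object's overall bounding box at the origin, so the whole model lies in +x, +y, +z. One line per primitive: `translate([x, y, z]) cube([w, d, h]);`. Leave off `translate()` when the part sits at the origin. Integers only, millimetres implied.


// slat z = rail_z + rail_h = 154 + 159 = 313
// slat gap = ⌊(1872 − 14·97) / 15⌋ = 34
cube([77, 77, 430]);
translate([0, 1033, 0]) cube([77, 77, 430]);
translate([1949, 0, 0]) cube([77, 77, 430]);
translate([1949, 1033, 0]) cube([77, 77, 430]);
translate([77, 0, 154]) cube([1872, 29, 159]);
translate([77, 1081, 154]) cube([1872, 29, 159]);
translate([0, 77, 154]) cube([29, 956, 159]);
translate([1997, 77, 154]) cube([29, 956, 159]);
translate([111, 0, 313]) cube([97, 1110, 19]);
translate([242, 0, 313]) cube([97, 1110, 19]);
translate([373, 0, 313]) cube([97, 1110, 19]);
translate([504, 0, 313]) cube([97, 1110, 19]);
translate([635, 0, 313]) cube([97, 1110, 19]);
translate([766, 0, 313]) cube([97, 1110, 19]);
translate([897, 0, 313]) cube([97, 1110, 19]);
translate([1028, 0, 313]) cube([97, 1110, 19]);
translate([1159, 0, 313]) cube([97, 1110, 19]);
translate([1290, 0, 313]) cube([97, 1110, 19]);
translate([1421, 0, 313]) cube([97, 1110, 19]);
translate([1552, 0, 313]) cube([97, 1110, 19]);
translate([1683, 0, 313]) cube([97, 1110, 19]);
translate([1814, 0, 313]) cube([97, 1110, 19]);


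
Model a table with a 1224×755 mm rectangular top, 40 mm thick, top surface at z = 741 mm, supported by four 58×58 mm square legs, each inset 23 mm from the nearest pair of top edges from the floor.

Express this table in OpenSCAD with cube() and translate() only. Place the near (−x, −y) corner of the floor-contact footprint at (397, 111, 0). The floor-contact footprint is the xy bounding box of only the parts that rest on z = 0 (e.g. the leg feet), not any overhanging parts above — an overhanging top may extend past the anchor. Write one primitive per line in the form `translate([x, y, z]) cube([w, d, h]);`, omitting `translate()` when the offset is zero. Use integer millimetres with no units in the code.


// leg_h = 741 - 40 = 701
translate([374, 88, 701]) cube([1224, 755, 40]);
translate([397, 111, 0]) cube([58, 58, 701]);
translate([1517, 111, 0]) cube([58, 58, 701]);
translate([397, 762, 0]) cube([58, 58, 701]);
translate([1517, 762, 0]) cube([58, 58, 701]);


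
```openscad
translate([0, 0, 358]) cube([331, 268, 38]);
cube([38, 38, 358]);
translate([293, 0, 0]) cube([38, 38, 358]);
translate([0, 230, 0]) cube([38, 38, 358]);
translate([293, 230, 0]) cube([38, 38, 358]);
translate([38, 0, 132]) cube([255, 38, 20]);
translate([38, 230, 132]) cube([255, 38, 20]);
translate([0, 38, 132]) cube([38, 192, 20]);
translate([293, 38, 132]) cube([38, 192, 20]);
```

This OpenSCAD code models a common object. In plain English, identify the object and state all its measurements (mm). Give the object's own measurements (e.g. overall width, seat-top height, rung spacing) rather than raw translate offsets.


A four-legged stool. The seat is a 331×268×38 mm slab whose top surface is at z = 396 mm; four square legs, each 38×38 mm in cross-section, run from the floor (z = 0) to the underside of the seat, each flush with a corner of the seat. Four stretchers, 38 mm wide and 20 mm tall, connect adjacent legs with their undersides at z = 132 mm, each running between the inner faces of the legs it joins and aligned with the legs' outer faces on the other axis.


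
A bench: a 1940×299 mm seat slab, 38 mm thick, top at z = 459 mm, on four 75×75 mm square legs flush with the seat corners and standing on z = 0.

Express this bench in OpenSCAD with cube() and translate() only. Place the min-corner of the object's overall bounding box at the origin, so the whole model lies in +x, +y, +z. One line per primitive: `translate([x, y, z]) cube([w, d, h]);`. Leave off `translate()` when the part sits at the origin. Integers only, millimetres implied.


translate([0, 0, 421]) cube([1940, 299, 38]);
cube([75, 75, 421]);
translate([0, 224, 0]) cube([75, 75, 421]);
translate([1865, 0, 0]) cube([75, 75, 421]);
translate([1865, 224, 0]) cube([75, 75, 421]);


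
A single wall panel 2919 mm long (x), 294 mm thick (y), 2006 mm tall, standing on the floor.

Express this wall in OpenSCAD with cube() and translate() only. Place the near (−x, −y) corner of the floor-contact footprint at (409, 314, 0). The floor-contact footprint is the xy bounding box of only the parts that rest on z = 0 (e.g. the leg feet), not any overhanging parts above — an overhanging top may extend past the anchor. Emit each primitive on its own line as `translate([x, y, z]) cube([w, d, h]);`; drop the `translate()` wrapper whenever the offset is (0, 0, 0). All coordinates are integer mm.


translate([409, 314, 0]) cube([2919, 294, 2006]);


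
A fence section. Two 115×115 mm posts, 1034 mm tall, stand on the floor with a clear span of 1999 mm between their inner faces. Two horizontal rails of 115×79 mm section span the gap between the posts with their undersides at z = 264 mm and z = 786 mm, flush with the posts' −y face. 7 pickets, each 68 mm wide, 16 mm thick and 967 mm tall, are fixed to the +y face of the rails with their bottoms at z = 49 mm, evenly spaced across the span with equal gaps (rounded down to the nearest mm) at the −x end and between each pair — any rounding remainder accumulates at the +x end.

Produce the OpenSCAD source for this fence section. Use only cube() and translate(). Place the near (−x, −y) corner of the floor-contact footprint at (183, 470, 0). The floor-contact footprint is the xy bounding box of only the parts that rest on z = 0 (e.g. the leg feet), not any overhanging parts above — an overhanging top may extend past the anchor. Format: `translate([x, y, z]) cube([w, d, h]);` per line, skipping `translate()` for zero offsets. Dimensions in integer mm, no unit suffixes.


translate([183, 470, 0]) cube([115, 115, 1034]);
translate([2297, 470, 0]) cube([115, 115, 1034]);
translate([298, 470, 264]) cube([1999, 115, 79]);
translate([298, 470, 786]) cube([1999, 115, 79]);
translate([488, 585, 49]) cube([68, 16, 967]);
translate([746, 585, 49]) cube([68, 16, 967]);
translate([1004, 585, 49]) cube([68, 16, 967]);
translate([1262, 585, 49]) cube([68, 16, 967]);
translate([1520, 585, 49]) cube([68, 16, 967]);
translate([1778, 585, 49]) cube([68, 16, 967]);
translate([2036, 585, 49]) cube([68, 16, 967]);


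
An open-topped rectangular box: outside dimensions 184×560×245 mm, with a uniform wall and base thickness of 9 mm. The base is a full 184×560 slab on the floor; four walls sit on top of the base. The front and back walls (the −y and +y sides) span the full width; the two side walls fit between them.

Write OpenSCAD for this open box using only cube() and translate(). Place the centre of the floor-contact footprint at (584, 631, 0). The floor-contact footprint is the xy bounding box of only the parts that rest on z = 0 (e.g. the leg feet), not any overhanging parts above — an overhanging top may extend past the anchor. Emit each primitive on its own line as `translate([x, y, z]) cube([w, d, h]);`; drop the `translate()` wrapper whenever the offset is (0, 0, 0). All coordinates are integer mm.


translate([492, 351, 0]) cube([184, 560, 9]);
translate([492, 351, 9]) cube([184, 9, 236]);
translate([492, 902, 9]) cube([184, 9, 236]);
translate([492, 360, 9]) cube([9, 542, 236]);
translate([667, 360, 9]) cube([9, 542, 236]);


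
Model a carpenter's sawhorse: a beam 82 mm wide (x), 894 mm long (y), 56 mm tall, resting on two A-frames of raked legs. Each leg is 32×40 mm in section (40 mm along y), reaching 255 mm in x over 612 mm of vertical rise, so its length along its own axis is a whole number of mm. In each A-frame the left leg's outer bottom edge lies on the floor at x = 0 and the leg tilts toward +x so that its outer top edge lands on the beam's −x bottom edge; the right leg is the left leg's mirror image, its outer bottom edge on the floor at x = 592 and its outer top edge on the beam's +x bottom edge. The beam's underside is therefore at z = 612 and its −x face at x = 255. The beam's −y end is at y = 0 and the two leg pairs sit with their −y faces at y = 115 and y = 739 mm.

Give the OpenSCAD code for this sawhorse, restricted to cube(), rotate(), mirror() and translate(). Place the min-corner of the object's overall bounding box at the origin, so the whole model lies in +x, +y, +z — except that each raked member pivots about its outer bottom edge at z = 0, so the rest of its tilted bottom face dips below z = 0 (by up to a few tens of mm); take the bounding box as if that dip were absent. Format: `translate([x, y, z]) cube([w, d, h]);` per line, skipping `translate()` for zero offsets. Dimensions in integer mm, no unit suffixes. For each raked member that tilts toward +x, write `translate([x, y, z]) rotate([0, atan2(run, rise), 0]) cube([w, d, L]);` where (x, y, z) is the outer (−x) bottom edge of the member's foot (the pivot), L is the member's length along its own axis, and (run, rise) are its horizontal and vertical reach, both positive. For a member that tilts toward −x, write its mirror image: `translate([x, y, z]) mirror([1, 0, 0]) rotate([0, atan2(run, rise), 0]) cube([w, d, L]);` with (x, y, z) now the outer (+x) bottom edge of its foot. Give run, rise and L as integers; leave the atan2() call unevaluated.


translate([255, 0, 612]) cube([82, 894, 56]);
translate([0, 115, 0]) rotate([0, atan2(255, 612), 0]) cube([32, 40, 663]);
translate([592, 115, 0]) mirror([1, 0, 0]) rotate([0, atan2(255, 612), 0]) cube([32, 40, 663]);
translate([0, 739, 0]) rotate([0, atan2(255, 612), 0]) cube([32, 40, 663]);
translate([592, 739, 0]) mirror([1, 0, 0]) rotate([0, atan2(255, 612), 0]) cube([32, 40, 663]);


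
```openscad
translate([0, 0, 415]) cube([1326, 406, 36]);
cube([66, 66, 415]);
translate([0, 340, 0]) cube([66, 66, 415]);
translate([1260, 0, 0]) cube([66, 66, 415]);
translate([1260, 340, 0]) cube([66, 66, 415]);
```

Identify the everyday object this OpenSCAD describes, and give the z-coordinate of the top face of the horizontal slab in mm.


A bench. The seat-top height is 451 mm.

A long slab on four corner posts — a bench. The slab sits at z = 415 with thickness 36, so the top is 415 + 36 = 451 mm.


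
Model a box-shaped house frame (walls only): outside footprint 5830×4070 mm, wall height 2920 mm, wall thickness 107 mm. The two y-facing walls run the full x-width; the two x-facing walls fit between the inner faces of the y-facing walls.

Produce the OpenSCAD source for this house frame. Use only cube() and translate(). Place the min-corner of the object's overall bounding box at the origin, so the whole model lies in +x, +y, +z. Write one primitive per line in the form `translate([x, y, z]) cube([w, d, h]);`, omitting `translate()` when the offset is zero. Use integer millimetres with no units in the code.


cube([5830, 107, 2920]);
translate([0, 3963, 0]) cube([5830, 107, 2920]);
translate([0, 107, 0]) cube([107, 3856, 2920]);
translate([5723, 107, 0]) cube([107, 3856, 2920]);


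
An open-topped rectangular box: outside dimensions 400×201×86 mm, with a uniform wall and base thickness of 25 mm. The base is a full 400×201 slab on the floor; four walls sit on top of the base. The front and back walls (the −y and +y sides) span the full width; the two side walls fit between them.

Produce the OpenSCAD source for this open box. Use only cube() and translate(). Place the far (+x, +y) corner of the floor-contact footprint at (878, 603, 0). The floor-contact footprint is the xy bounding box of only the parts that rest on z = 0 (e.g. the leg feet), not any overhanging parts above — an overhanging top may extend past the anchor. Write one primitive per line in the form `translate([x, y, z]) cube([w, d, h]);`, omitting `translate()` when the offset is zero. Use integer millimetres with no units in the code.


translate([478, 402, 0]) cube([400, 201, 25]);
translate([478, 402, 25]) cube([400, 25, 61]);
translate([478, 578, 25]) cube([400, 25, 61]);
translate([478, 427, 25]) cube([25, 151, 61]);
translate([853, 427, 25]) cube([25, 151, 61]);


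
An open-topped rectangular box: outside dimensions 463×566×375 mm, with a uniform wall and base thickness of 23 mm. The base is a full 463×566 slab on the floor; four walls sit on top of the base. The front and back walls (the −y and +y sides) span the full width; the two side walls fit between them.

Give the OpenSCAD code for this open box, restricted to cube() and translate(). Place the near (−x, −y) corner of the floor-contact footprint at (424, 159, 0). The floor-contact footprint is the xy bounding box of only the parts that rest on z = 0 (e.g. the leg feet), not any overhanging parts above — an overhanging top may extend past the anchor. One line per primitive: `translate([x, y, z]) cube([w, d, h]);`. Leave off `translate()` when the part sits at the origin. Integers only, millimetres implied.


translate([424, 159, 0]) cube([463, 566, 23]);
translate([424, 159, 23]) cube([463, 23, 352]);
translate([424, 702, 23]) cube([463, 23, 352]);
translate([424, 182, 23]) cube([23, 520, 352]);
translate([864, 182, 23]) cube([23, 520, 352]);


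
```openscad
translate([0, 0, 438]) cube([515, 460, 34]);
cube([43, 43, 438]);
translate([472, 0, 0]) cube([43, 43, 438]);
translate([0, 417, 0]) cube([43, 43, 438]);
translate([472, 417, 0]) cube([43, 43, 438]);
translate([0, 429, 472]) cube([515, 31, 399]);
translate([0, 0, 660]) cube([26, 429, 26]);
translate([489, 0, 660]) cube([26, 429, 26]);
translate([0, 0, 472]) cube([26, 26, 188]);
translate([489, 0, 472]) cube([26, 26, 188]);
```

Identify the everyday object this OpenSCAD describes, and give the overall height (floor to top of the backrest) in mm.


A chair. The overall height is 871 mm.

A slab on four corner posts with a tall panel at the back — a chair. The seat slab sits at z = 438 with thickness 34, and the 399 mm backrest starts at the seat top, so the overall height is 438 + 34 + 399 = 871 mm.


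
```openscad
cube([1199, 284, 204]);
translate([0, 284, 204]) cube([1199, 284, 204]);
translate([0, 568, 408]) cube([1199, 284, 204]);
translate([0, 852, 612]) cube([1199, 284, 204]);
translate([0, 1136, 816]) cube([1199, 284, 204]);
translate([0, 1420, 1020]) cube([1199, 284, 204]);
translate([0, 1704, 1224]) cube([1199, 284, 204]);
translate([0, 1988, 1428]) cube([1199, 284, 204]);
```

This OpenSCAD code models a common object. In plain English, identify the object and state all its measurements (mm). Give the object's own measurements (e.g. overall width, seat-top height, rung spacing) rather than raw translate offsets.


A straight staircase of 8 solid steps. Each step is 1199 mm wide (x), 284 mm deep (y, the going) and 204 mm tall (the rise). The first step rests on the floor; each subsequent step sits one going further in +y and one rise higher in +z, directly behind and above the previous step with no overlap.


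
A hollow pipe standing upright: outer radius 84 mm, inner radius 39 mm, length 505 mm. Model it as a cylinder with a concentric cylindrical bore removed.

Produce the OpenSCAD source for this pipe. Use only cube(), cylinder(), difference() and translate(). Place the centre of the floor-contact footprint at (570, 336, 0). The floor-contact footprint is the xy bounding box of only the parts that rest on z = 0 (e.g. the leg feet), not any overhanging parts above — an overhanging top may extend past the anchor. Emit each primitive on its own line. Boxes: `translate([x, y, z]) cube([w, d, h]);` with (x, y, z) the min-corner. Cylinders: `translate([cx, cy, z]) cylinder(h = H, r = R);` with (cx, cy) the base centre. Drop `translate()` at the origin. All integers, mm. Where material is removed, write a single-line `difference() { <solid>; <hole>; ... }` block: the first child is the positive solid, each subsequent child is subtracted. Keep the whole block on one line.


difference() { translate([570, 336, 0]) cylinder(h = 505, r = 84); translate([570, 336, 0]) cylinder(h = 505, r = 39); }


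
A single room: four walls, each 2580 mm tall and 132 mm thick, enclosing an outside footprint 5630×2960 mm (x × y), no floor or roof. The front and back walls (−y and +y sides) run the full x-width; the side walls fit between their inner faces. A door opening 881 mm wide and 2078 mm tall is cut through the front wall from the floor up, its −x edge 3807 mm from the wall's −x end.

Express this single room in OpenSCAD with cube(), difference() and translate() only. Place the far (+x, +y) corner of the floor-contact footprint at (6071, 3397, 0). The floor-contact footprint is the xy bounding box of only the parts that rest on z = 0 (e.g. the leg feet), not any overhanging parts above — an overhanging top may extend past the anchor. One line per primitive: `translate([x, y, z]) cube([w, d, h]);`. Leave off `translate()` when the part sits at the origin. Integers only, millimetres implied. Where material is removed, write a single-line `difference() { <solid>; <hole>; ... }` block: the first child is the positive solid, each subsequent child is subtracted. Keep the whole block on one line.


difference() { translate([441, 437, 0]) cube([5630, 132, 2580]); translate([4248, 437, 0]) cube([881, 132, 2078]); }
translate([441, 3265, 0]) cube([5630, 132, 2580]);
translate([441, 569, 0]) cube([132, 2696, 2580]);
translate([5939, 569, 0]) cube([132, 2696, 2580]);


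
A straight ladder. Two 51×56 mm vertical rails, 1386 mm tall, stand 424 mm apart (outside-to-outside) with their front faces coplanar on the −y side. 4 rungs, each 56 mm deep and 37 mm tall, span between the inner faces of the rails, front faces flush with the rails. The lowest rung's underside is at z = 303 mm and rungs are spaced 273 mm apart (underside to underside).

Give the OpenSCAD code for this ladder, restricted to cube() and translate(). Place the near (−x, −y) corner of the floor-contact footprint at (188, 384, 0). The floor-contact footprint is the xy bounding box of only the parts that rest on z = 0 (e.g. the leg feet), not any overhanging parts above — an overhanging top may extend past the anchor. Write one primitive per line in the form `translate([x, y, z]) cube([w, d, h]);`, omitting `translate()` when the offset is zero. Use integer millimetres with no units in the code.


translate([188, 384, 0]) cube([51, 56, 1386]);
translate([561, 384, 0]) cube([51, 56, 1386]);
translate([239, 384, 303]) cube([322, 56, 37]);
translate([239, 384, 576]) cube([322, 56, 37]);
translate([239, 384, 849]) cube([322, 56, 37]);
translate([239, 384, 1122]) cube([322, 56, 37]);


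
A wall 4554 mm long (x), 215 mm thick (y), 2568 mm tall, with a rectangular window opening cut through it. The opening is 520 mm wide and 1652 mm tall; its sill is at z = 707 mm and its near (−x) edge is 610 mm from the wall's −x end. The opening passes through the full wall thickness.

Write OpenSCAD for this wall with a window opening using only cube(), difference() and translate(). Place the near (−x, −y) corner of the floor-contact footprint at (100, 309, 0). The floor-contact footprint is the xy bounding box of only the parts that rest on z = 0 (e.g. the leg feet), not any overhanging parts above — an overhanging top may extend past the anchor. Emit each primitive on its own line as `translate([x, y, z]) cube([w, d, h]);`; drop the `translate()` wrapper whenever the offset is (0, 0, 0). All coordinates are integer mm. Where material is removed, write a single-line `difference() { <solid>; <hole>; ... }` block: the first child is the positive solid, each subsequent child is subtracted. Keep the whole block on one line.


difference() { translate([100, 309, 0]) cube([4554, 215, 2568]); translate([710, 309, 707]) cube([520, 215, 1652]); }


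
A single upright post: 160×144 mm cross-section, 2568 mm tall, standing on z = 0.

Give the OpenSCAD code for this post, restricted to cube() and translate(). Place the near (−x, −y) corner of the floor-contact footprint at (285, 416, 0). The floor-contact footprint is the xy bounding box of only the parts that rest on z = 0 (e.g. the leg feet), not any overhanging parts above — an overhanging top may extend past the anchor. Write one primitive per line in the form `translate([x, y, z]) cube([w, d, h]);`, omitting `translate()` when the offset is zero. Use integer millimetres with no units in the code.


translate([285, 416, 0]) cube([160, 144, 2568]);


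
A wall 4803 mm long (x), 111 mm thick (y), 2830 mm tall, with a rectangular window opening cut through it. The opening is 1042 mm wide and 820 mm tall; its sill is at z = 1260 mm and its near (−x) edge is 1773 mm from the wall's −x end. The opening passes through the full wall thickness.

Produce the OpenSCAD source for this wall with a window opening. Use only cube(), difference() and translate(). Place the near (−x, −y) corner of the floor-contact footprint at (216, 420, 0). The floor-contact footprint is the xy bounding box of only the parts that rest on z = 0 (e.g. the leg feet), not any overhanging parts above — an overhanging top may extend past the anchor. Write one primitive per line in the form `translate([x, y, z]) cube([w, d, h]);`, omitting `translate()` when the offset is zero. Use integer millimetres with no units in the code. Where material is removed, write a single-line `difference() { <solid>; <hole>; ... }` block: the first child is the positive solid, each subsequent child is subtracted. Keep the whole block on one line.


difference() { translate([216, 420, 0]) cube([4803, 111, 2830]); translate([1989, 420, 1260]) cube([1042, 111, 820]); }
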